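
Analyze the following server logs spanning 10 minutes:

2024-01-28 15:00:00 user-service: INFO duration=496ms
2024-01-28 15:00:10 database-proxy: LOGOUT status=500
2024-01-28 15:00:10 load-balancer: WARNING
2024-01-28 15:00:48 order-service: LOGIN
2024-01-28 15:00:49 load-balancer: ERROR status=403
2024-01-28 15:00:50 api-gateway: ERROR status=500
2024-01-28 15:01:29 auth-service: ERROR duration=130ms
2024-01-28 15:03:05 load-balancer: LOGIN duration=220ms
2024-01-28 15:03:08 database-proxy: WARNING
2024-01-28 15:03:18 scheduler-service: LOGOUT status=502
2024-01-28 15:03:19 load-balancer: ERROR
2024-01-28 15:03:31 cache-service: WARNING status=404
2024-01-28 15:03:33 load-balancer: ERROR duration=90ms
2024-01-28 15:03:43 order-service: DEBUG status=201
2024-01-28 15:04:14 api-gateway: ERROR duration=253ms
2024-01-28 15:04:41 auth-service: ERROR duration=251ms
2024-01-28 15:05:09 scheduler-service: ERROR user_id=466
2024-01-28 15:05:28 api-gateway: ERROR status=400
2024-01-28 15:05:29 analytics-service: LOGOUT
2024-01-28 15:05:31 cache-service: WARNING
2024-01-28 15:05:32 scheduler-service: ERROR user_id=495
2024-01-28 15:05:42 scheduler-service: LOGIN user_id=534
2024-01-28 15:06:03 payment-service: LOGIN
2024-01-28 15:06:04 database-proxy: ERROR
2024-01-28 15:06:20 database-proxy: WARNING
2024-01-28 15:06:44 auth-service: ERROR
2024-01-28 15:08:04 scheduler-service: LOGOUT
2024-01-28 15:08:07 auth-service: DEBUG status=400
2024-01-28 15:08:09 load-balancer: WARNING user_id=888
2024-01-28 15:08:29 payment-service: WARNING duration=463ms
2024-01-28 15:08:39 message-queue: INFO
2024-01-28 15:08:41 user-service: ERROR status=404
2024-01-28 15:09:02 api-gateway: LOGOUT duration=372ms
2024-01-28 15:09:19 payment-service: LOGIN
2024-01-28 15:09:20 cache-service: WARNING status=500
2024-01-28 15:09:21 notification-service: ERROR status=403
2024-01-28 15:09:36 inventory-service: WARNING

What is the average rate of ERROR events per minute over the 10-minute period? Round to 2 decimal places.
1.4

To calculate the rate:

1. Count total ERROR events: 14
2. Total time period: 10 minutes
3. Rate = 14 / 10 = 1.4 events per minute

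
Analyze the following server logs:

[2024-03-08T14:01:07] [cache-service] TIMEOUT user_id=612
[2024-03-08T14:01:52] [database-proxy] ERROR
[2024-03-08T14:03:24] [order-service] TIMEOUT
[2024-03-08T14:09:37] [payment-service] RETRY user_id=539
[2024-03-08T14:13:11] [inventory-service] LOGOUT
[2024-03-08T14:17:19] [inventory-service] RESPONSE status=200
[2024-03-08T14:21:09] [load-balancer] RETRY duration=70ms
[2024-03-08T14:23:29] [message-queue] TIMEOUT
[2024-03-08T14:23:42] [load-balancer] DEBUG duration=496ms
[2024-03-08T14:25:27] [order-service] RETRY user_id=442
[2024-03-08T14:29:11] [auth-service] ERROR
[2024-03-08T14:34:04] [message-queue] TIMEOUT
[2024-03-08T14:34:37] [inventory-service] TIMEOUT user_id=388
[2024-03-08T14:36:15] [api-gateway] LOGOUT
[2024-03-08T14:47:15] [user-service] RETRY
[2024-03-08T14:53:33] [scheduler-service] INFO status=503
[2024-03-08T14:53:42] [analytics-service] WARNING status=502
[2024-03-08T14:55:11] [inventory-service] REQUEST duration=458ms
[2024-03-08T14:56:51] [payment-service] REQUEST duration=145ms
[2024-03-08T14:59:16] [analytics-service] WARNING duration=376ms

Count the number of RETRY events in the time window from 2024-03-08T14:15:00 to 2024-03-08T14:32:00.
2

To count events in the time window:

1. Window boundaries: 2024-03-08T14:15:00 to 2024-03-08T14:32:00
2. Filter for RETRY events within this window
3. Count matching events: 2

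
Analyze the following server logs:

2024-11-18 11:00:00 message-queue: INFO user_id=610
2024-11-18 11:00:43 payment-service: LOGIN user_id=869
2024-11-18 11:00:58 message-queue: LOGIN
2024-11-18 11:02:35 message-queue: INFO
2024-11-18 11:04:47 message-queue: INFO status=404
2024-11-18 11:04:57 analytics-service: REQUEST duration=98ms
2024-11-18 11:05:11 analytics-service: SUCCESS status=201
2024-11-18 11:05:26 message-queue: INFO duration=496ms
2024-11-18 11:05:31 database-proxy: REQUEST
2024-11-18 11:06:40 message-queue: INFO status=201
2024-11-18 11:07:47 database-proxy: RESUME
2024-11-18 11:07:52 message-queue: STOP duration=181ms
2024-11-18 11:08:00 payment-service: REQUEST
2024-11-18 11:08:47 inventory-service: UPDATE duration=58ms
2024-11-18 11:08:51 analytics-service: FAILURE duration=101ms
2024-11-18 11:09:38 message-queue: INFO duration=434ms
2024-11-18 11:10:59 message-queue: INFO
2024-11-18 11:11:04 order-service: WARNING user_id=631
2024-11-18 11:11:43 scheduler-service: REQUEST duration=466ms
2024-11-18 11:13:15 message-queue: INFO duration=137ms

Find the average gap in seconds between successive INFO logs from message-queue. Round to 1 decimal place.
113.6

To calculate average interval:

1. Find all INFO events for message-queue in order
2. Calculate time gaps between consecutive events
3. Compute mean of gaps: 795 / 7 = 113.6 seconds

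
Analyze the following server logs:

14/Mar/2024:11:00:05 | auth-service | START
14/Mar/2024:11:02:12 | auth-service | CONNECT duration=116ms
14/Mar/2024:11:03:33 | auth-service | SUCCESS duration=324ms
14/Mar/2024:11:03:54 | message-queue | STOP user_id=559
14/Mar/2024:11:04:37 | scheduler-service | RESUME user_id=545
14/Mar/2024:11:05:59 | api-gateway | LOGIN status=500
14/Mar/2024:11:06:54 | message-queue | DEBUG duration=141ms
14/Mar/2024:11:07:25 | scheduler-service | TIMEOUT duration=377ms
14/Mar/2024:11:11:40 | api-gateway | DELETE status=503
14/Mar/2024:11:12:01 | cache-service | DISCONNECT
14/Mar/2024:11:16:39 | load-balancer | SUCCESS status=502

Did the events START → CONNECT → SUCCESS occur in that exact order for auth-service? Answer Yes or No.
Yes

To verify sequence order:

1. Find all events in sequence START → CONNECT → SUCCESS for auth-service
2. Extract their timestamps
3. Check if timestamps are in ascending order
4. Result: Yes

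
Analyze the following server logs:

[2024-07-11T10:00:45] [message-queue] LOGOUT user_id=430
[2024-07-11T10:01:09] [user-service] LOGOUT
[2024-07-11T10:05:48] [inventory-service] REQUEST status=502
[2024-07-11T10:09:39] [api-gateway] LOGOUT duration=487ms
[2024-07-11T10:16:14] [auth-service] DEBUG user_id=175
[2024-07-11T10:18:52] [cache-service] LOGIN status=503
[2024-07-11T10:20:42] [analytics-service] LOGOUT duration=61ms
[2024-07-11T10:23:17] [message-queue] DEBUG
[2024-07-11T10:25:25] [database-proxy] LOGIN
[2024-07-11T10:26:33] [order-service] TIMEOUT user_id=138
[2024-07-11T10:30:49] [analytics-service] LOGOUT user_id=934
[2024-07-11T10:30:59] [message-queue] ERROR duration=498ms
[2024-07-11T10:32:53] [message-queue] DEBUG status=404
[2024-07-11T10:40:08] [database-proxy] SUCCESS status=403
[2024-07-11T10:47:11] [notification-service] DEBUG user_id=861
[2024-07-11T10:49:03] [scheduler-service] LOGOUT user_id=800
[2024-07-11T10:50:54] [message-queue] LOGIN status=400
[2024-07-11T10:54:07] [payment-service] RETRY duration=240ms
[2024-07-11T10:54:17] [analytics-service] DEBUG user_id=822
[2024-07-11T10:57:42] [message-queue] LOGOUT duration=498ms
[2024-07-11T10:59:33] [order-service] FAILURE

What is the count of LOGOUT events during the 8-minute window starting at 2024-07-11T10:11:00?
0

To count events in the time window:

1. Window boundaries: 2024-07-11T10:11:00 to 2024-07-11T10:19:00
2. Filter for LOGOUT events within this window
3. Count matching events: 0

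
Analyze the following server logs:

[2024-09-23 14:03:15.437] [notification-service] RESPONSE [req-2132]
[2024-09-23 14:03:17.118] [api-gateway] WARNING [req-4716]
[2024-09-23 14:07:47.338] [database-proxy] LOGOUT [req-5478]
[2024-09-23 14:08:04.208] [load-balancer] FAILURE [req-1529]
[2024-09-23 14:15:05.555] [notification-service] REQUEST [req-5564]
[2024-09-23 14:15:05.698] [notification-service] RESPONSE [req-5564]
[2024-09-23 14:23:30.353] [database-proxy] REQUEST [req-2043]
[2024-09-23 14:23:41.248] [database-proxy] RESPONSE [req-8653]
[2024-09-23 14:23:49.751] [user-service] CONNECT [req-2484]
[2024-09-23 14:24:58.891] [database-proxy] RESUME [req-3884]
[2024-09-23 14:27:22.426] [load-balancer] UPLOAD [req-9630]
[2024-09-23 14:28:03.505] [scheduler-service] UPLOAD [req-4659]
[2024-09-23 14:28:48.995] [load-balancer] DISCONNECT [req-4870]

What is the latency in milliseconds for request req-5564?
143

To calculate latency:

1. Find REQUEST with id req-5564: 2024-09-23 14:15:05.555
2. Find RESPONSE with id req-5564: 2024-09-23 14:15:05.698
3. Latency: 2024-09-23 14:15:05.698 - 2024-09-23 14:15:05.555 = 143ms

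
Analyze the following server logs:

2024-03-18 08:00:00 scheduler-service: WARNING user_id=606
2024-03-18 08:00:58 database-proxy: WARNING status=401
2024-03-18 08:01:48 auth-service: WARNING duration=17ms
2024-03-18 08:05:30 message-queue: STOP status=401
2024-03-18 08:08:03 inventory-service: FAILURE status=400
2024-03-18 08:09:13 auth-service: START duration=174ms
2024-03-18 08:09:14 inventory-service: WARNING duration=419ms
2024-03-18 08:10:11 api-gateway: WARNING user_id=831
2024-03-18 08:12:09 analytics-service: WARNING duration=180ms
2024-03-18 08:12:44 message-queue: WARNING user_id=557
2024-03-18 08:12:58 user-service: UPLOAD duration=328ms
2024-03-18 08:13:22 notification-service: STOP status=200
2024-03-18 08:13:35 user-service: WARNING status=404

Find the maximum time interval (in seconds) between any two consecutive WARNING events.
446

To find the longest gap:

1. Extract all WARNING events in chronological order
2. Calculate time differences between consecutive events
3. Find the maximum difference
4. Longest gap: 446 seconds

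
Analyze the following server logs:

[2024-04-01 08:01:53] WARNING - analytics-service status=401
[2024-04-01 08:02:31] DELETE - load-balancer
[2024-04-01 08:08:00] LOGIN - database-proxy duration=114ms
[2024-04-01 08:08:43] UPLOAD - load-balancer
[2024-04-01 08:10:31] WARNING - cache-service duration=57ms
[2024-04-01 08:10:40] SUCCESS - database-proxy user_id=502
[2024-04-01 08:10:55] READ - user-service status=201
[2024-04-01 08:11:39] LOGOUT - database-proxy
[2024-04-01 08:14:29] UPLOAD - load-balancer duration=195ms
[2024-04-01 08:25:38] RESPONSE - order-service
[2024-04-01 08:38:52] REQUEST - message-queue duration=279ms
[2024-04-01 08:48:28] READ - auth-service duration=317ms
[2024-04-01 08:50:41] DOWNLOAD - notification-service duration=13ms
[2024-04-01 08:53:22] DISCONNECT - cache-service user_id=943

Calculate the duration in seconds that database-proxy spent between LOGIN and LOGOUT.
219

To calculate state duration:

1. Find LOGIN event for database-proxy: 2024-04-01 08:08:00
2. Find LOGOUT event for database-proxy: 2024-04-01 08:11:39
3. Calculate duration: 2024-04-01 08:11:39 - 2024-04-01 08:08:00 = 219 seconds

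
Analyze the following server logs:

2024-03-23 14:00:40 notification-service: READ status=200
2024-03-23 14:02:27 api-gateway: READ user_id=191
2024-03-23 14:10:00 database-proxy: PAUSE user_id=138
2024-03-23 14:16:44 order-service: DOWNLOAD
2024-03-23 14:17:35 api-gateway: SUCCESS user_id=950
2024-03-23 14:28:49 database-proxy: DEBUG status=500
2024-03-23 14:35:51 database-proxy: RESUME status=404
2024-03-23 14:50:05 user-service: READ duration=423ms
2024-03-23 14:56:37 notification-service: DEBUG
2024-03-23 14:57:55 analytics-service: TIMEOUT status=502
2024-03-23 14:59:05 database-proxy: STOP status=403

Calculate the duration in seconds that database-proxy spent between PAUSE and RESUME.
1551

To calculate state duration:

1. Find PAUSE event for database-proxy: 2024-03-23 14:10:00
2. Find RESUME event for database-proxy: 2024-03-23 14:35:51
3. Calculate duration: 2024-03-23 14:35:51 - 2024-03-23 14:10:00 = 1551 seconds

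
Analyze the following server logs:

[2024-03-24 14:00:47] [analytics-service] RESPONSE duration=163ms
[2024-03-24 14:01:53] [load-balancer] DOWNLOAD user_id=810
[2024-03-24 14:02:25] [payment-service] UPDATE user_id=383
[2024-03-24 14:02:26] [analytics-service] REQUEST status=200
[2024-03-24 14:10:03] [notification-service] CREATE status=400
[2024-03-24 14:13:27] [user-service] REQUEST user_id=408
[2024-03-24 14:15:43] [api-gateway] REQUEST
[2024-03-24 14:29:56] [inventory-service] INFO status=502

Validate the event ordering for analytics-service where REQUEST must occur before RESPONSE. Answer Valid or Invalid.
Invalid

To validate ordering:

1. Required order: REQUEST → RESPONSE
2. Rule: REQUEST must occur before RESPONSE
3. Check actual order of events for analytics-service
4. Result: Invalid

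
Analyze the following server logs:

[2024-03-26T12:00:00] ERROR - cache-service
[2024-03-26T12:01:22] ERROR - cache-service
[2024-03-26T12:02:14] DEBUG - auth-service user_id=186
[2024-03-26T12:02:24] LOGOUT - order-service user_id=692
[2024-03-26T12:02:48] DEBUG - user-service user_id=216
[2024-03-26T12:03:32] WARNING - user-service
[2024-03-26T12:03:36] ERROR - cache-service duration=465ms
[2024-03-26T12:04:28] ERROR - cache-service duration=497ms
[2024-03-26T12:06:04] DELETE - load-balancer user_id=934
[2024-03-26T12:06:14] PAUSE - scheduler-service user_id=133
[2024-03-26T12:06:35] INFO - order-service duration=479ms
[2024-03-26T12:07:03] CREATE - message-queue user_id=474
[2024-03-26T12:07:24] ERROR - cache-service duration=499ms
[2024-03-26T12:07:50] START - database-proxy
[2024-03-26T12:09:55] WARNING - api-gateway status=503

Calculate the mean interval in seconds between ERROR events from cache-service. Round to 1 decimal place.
111.0

To calculate average interval:

1. Find all ERROR events for cache-service in order
2. Calculate time gaps between consecutive events
3. Compute mean of gaps: 444 / 4 = 111.0 seconds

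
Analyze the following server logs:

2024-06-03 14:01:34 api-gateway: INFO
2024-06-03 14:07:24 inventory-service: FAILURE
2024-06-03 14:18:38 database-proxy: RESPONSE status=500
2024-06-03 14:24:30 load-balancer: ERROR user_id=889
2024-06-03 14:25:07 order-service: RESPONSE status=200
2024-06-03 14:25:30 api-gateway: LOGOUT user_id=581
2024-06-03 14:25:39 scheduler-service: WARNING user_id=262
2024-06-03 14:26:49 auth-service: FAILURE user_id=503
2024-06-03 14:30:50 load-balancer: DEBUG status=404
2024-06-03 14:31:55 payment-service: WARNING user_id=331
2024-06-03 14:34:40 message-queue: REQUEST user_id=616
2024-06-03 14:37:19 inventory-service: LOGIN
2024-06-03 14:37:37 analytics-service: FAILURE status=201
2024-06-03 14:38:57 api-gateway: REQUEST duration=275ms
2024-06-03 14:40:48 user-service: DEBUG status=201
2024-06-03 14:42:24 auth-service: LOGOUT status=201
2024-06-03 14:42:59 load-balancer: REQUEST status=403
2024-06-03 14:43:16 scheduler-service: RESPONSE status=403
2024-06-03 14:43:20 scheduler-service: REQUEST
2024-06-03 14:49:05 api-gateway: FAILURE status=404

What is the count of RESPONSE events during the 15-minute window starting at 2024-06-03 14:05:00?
1

To count events in the time window:

1. Window boundaries: 2024-06-03 14:05:00 to 2024-06-03 14:20:00
2. Filter for RESPONSE events within this window
3. Count matching events: 1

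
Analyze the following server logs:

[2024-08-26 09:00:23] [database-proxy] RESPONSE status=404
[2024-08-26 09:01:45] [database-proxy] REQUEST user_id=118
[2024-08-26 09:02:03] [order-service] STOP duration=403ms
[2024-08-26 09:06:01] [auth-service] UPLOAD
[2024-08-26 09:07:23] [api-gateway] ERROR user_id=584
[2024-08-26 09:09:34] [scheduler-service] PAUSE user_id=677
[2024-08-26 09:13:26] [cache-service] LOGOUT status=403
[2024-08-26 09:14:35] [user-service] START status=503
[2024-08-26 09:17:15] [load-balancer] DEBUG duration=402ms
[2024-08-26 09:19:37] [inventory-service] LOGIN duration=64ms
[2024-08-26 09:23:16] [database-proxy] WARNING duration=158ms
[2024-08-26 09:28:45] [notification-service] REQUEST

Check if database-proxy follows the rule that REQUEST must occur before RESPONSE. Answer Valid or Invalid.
Invalid

To validate ordering:

1. Required order: REQUEST → RESPONSE
2. Rule: REQUEST must occur before RESPONSE
3. Check actual order of events for database-proxy
4. Result: Invalid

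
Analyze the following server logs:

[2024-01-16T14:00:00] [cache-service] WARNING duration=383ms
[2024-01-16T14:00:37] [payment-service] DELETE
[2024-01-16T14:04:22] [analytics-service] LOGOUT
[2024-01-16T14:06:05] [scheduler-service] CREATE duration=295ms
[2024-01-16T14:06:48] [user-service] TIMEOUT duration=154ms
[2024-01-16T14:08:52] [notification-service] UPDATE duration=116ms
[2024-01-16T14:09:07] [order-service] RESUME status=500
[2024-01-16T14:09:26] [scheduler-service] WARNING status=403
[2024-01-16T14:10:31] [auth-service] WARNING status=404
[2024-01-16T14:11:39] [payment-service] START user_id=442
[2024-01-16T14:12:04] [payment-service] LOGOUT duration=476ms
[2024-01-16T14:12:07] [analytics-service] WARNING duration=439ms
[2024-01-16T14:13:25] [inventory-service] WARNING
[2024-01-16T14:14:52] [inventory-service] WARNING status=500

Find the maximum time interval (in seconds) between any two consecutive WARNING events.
566

To find the longest gap:

1. Extract all WARNING events in chronological order
2. Calculate time differences between consecutive events
3. Find the maximum difference
4. Longest gap: 566 seconds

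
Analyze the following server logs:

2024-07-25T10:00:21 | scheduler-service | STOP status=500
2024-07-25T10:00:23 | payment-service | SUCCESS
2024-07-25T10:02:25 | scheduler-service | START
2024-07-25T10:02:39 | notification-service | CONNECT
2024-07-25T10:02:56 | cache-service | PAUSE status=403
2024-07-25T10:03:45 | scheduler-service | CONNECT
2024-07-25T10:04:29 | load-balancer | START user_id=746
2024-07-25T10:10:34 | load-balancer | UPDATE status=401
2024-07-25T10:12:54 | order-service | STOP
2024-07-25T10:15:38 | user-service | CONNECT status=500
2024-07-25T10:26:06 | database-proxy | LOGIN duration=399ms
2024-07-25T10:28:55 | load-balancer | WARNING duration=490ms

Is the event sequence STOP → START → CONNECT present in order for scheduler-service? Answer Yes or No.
Yes

To verify sequence order:

1. Find all events in sequence STOP → START → CONNECT for scheduler-service
2. Extract their timestamps
3. Check if timestamps are in ascending order
4. Result: Yes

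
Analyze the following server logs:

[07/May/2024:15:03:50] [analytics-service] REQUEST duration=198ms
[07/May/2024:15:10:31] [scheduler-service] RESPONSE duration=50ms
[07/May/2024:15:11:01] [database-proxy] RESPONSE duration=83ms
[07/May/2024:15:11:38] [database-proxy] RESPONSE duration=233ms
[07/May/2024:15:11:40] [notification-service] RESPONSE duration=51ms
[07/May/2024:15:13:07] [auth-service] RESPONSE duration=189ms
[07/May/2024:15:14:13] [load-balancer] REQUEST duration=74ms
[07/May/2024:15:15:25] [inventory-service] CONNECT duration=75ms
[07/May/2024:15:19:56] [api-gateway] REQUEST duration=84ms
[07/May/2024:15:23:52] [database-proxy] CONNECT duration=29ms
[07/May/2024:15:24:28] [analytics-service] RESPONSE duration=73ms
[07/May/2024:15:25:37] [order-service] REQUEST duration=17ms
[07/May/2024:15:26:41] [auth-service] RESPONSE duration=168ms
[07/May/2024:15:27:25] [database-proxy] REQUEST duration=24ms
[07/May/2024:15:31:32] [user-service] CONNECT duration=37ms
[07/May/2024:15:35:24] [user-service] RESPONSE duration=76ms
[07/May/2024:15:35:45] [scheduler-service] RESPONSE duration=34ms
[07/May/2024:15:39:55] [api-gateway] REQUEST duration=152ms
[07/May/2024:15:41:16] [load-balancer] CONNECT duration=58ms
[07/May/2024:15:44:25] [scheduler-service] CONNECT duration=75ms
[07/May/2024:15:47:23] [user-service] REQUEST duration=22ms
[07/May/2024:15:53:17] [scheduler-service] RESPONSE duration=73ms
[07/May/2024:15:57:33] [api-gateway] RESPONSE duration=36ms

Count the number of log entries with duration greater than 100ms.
5

To count timeouts:

1. Threshold: 100ms
2. Extract duration from each log entry
3. Count entries where duration > 100
4. Timeout count: 5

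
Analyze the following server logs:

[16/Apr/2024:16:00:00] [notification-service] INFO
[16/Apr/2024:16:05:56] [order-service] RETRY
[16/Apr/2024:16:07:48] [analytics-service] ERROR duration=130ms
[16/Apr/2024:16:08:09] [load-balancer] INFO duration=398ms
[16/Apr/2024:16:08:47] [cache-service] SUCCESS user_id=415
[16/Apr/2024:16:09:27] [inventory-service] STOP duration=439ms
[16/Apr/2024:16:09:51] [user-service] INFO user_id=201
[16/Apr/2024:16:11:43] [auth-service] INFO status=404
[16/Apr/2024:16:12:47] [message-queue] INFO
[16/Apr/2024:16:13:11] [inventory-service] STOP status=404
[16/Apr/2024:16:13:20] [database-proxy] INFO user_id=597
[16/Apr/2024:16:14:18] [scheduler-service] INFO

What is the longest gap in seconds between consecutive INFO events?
489

To find the longest gap:

1. Extract all INFO events in chronological order
2. Calculate time differences between consecutive events
3. Find the maximum difference
4. Longest gap: 489 seconds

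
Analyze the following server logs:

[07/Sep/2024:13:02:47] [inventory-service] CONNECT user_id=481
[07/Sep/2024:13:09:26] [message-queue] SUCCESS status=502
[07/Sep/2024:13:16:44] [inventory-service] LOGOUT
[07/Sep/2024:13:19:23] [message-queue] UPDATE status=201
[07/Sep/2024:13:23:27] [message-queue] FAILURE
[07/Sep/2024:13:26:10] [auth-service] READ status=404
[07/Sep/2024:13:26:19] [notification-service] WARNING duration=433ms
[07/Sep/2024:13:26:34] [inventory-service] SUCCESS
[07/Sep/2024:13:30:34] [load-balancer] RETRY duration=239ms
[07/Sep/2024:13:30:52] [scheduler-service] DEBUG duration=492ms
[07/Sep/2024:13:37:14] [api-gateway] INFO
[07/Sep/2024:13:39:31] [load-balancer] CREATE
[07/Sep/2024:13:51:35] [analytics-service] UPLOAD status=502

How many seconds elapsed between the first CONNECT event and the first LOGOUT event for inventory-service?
837

To find the time between events:

1. Locate the first CONNECT event for inventory-service: 07/Sep/2024:13:02:47
2. Locate the first LOGOUT event for inventory-service: 07/Sep/2024:13:16:44
3. Calculate the difference: 07/Sep/2024:13:16:44 - 07/Sep/2024:13:02:47 = 837 seconds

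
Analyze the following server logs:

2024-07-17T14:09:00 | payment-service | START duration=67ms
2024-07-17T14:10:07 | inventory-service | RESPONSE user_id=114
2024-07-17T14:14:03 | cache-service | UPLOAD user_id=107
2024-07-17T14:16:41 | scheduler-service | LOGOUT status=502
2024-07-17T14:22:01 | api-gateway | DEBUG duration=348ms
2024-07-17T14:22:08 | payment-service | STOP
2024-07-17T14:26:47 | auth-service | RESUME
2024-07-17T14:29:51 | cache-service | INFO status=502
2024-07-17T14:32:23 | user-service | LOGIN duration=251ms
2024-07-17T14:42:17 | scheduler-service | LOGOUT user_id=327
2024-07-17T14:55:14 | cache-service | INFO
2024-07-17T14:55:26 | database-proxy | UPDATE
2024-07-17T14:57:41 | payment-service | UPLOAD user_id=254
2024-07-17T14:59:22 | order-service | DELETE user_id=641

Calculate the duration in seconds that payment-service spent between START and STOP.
788

To calculate state duration:

1. Find START event for payment-service: 2024-07-17T14:09:00
2. Find STOP event for payment-service: 2024-07-17T14:22:08
3. Calculate duration: 2024-07-17T14:22:08 - 2024-07-17T14:09:00 = 788 seconds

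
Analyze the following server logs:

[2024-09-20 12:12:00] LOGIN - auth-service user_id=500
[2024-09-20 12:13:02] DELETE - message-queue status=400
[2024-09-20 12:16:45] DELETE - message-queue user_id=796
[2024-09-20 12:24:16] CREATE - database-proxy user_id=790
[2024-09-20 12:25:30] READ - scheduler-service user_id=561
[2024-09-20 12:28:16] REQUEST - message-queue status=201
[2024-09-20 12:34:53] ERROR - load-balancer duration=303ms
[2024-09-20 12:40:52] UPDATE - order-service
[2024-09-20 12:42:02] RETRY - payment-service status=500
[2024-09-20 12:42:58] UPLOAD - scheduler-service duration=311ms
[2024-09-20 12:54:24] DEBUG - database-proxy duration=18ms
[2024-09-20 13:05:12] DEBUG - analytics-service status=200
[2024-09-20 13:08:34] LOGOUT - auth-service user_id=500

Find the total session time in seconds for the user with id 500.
3394

To calculate session duration:

1. Find LOGIN event for user_id=500: 2024-09-20 12:12:00
2. Find LOGOUT event for user_id=500: 2024-09-20 13:08:34
3. Session duration: 2024-09-20 13:08:34 - 2024-09-20 12:12:00 = 3394 seconds (56 minutes)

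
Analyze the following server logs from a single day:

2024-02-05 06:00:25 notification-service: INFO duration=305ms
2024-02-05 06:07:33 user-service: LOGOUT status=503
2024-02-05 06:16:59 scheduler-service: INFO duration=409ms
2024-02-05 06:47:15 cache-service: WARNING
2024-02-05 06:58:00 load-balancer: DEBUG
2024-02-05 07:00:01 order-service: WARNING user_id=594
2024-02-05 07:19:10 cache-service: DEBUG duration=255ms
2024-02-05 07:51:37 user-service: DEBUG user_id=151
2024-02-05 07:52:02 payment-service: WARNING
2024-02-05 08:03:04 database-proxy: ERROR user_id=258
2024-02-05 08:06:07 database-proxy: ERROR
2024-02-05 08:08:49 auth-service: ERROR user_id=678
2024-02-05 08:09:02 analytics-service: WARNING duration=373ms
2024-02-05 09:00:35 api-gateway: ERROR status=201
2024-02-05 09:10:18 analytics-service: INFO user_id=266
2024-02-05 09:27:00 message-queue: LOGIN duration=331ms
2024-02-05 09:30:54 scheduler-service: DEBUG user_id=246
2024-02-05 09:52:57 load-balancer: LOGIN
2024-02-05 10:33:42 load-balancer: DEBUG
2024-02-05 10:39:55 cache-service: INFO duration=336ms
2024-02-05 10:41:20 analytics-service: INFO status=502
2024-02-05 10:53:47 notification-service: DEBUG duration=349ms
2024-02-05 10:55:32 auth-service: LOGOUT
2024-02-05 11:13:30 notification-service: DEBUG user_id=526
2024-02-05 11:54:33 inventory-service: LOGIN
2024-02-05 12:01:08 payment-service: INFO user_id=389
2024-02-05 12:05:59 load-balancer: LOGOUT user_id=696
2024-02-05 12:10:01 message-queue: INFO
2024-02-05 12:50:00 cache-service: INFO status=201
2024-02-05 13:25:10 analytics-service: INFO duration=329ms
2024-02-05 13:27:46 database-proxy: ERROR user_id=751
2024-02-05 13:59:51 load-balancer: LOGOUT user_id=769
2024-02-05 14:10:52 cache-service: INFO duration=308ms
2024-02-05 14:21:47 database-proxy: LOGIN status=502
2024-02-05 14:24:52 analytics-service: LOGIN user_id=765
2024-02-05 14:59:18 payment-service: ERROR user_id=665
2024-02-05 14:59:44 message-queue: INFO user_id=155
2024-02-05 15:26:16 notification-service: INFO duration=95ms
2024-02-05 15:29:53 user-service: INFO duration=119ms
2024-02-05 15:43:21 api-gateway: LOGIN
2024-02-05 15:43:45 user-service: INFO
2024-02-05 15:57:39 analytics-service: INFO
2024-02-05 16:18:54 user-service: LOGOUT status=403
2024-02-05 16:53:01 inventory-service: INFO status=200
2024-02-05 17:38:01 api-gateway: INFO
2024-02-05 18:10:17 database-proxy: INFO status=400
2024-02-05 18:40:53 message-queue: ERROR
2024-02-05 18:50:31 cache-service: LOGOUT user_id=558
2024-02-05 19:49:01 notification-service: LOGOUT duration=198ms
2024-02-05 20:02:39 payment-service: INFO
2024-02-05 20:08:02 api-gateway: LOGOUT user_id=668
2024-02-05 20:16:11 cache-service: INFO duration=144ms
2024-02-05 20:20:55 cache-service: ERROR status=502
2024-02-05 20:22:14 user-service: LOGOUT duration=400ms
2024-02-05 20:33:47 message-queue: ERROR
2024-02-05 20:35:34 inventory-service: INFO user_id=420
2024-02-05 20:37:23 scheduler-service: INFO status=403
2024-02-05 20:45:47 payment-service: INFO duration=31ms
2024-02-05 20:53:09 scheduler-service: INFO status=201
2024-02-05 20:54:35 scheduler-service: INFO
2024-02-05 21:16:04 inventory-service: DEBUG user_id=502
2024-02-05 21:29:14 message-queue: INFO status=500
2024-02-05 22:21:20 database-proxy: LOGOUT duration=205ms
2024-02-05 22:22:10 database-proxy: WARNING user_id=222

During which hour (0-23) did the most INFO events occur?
20

To find the peak hour:

1. Group all INFO events by hour
2. Count events in each hour
3. Find hour with maximum count
4. Peak hour: 20 (with 7 events)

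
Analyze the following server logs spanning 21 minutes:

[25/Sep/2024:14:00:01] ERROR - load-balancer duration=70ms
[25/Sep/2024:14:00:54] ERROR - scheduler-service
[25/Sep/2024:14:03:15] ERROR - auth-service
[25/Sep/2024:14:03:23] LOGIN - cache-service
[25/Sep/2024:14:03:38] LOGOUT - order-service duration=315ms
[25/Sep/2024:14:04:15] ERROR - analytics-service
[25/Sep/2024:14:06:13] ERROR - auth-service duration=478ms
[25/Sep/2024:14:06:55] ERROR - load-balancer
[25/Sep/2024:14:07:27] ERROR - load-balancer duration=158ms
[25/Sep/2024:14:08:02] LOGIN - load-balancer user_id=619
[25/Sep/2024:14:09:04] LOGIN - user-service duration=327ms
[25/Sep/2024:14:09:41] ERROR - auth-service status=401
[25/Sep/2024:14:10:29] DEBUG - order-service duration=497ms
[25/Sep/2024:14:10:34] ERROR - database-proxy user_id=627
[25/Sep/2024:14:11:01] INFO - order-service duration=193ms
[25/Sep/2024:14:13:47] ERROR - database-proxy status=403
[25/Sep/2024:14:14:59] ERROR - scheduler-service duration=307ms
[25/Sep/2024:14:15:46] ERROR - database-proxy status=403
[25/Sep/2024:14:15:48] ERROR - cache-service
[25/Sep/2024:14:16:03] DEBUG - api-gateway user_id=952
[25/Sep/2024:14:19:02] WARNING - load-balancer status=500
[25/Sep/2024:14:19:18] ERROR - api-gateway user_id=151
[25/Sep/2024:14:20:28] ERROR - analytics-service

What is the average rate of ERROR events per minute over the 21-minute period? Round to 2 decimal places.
0.71

To calculate the rate:

1. Count total ERROR events: 15
2. Total time period: 21 minutes
3. Rate = 15 / 21 = 0.71 events per minute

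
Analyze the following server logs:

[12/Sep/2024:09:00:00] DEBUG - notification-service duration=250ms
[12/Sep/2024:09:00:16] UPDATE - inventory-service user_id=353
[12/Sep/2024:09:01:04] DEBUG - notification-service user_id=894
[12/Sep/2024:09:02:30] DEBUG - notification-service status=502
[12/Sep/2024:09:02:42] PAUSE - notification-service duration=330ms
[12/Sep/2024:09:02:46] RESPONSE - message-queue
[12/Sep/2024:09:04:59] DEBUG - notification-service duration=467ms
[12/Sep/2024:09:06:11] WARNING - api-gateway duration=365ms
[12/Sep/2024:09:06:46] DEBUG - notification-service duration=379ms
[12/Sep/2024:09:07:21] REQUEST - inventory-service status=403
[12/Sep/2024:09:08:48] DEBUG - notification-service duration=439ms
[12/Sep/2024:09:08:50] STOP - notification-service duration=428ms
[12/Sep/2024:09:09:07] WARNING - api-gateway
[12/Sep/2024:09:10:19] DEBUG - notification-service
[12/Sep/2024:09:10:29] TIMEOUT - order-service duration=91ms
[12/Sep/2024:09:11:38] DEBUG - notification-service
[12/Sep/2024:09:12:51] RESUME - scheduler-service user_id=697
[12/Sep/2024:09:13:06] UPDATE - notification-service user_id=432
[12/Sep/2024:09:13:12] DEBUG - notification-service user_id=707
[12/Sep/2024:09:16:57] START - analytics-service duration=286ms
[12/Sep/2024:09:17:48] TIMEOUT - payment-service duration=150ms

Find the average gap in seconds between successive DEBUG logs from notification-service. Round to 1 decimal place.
99.0

To calculate average interval:

1. Find all DEBUG events for notification-service in order
2. Calculate time gaps between consecutive events
3. Compute mean of gaps: 792 / 8 = 99.0 seconds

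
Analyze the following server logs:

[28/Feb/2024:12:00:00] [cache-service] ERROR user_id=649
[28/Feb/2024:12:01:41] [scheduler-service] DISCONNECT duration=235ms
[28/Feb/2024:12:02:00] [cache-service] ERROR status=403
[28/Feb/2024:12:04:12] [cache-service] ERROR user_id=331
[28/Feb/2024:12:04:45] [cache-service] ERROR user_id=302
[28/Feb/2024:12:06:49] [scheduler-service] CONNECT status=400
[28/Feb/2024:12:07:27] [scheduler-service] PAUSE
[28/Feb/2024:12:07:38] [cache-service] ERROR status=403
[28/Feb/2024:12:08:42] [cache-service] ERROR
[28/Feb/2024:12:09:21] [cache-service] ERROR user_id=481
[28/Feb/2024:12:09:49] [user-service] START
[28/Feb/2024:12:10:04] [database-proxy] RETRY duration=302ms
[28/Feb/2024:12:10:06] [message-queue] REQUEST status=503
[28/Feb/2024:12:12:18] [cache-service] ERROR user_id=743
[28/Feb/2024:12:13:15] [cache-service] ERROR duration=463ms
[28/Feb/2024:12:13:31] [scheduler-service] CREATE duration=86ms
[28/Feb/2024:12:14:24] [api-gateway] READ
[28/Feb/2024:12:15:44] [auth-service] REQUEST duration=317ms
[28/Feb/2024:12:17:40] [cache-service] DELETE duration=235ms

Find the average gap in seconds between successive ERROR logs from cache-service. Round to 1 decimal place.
99.4

To calculate average interval:

1. Find all ERROR events for cache-service in order
2. Calculate time gaps between consecutive events
3. Compute mean of gaps: 795 / 8 = 99.4 seconds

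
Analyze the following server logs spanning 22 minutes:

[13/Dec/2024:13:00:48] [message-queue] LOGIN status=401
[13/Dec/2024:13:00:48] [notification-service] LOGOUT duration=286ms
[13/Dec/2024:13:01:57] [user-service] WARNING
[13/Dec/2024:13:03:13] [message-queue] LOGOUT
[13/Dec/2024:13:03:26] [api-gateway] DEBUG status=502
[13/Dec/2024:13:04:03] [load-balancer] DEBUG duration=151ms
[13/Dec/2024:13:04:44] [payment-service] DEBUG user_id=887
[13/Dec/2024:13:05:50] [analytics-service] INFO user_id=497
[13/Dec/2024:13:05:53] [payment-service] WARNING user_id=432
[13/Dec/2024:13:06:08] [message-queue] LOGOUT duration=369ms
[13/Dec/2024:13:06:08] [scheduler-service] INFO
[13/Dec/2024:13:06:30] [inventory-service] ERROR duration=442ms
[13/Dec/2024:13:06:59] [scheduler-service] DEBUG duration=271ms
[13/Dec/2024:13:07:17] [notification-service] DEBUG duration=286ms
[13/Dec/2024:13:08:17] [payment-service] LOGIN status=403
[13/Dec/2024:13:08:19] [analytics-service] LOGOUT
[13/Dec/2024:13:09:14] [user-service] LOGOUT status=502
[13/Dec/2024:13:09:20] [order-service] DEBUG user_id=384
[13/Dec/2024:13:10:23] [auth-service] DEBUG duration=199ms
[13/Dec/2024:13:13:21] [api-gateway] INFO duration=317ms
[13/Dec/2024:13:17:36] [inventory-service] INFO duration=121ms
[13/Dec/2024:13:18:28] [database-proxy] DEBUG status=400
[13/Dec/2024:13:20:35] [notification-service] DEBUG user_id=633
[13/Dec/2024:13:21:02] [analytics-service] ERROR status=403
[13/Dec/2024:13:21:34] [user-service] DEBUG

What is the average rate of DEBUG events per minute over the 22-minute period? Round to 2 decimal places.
0.45

To calculate the rate:

1. Count total DEBUG events: 10
2. Total time period: 22 minutes
3. Rate = 10 / 22 = 0.45 events per minute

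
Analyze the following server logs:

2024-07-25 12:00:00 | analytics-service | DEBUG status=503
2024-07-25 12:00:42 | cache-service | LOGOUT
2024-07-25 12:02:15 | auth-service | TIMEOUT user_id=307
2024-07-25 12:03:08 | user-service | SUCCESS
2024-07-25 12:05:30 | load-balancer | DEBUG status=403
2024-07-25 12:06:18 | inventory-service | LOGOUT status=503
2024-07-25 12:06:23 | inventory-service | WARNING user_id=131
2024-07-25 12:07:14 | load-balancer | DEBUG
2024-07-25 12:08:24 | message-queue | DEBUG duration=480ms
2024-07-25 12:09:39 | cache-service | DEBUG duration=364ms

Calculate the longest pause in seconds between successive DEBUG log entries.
330

To find the longest gap:

1. Extract all DEBUG events in chronological order
2. Calculate time differences between consecutive events
3. Find the maximum difference
4. Longest gap: 330 seconds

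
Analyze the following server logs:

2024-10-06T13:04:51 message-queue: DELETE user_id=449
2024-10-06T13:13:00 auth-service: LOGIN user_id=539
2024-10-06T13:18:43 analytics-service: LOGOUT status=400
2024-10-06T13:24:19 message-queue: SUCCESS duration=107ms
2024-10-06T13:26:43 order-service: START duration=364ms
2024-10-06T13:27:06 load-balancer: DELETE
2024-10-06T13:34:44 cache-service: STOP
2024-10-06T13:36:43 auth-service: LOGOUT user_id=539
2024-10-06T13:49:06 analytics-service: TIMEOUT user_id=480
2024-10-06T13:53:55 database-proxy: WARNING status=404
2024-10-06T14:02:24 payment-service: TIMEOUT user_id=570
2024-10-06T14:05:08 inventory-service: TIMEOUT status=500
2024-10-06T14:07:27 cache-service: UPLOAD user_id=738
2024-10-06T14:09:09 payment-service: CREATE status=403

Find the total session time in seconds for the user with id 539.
1423

To calculate session duration:

1. Find LOGIN event for user_id=539: 2024-10-06T13:13:00
2. Find LOGOUT event for user_id=539: 2024-10-06T13:36:43
3. Session duration: 2024-10-06T13:36:43 - 2024-10-06T13:13:00 = 1423 seconds (23 minutes)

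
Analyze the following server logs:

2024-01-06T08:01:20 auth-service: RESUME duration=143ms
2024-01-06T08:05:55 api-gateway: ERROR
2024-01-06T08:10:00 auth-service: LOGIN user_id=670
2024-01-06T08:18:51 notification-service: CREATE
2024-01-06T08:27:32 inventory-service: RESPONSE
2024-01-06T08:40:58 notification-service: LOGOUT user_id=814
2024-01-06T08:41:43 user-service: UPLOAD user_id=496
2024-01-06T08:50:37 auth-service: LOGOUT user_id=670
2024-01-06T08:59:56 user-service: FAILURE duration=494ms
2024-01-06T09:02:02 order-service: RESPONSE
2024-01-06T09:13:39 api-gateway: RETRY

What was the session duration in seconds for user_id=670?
2437

To calculate session duration:

1. Find LOGIN event for user_id=670: 2024-01-06T08:10:00
2. Find LOGOUT event for user_id=670: 2024-01-06T08:50:37
3. Session duration: 2024-01-06T08:50:37 - 2024-01-06T08:10:00 = 2437 seconds (40 minutes)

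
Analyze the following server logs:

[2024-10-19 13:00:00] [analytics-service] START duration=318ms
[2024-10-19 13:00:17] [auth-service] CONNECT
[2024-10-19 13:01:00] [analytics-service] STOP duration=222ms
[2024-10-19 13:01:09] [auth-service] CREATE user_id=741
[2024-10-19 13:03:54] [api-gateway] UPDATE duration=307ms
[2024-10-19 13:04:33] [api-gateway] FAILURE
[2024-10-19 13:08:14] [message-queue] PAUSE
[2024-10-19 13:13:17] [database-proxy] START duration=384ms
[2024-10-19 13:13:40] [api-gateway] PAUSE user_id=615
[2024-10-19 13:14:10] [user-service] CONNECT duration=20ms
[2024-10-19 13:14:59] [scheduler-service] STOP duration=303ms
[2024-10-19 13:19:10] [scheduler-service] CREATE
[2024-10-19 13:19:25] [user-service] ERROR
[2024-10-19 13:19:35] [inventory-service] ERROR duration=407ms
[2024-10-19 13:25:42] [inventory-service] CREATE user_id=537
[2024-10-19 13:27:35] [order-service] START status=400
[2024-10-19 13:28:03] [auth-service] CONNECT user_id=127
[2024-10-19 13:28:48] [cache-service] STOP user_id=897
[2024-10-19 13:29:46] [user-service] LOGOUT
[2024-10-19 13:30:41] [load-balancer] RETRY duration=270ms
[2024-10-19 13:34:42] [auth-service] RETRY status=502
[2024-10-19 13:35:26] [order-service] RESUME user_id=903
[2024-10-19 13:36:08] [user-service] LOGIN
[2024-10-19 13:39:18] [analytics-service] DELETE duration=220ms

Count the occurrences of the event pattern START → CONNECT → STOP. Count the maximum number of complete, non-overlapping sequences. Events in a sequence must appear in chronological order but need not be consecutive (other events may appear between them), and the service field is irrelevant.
3

To count sequences:

1. Look for pattern: START → CONNECT → STOP
2. Greedily scan the log in chronological order, matching each sequence element in turn (ignoring service)
3. Each time the full pattern completes, increment the count and restart matching from the next event
4. Complete non-overlapping sequences found: 3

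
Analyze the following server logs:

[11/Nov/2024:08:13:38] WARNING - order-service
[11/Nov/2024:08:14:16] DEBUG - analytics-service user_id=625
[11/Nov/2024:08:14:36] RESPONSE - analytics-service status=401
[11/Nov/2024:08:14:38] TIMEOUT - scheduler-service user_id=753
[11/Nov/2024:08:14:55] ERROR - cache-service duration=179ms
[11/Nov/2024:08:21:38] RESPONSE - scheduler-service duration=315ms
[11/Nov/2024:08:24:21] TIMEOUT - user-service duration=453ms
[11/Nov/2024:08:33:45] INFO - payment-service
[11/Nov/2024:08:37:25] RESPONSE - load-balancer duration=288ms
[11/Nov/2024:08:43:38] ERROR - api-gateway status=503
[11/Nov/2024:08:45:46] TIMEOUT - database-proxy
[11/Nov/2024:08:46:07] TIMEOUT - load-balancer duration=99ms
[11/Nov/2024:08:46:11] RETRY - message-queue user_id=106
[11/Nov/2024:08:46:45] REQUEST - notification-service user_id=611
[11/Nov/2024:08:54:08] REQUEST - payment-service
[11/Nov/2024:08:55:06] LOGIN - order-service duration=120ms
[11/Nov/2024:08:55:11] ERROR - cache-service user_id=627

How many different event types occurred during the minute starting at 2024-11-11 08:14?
4

To count unique event types:

1. Filter events in the minute starting at 2024-11-11 08:14
2. Extract event types from matching entries
3. Count unique types: 4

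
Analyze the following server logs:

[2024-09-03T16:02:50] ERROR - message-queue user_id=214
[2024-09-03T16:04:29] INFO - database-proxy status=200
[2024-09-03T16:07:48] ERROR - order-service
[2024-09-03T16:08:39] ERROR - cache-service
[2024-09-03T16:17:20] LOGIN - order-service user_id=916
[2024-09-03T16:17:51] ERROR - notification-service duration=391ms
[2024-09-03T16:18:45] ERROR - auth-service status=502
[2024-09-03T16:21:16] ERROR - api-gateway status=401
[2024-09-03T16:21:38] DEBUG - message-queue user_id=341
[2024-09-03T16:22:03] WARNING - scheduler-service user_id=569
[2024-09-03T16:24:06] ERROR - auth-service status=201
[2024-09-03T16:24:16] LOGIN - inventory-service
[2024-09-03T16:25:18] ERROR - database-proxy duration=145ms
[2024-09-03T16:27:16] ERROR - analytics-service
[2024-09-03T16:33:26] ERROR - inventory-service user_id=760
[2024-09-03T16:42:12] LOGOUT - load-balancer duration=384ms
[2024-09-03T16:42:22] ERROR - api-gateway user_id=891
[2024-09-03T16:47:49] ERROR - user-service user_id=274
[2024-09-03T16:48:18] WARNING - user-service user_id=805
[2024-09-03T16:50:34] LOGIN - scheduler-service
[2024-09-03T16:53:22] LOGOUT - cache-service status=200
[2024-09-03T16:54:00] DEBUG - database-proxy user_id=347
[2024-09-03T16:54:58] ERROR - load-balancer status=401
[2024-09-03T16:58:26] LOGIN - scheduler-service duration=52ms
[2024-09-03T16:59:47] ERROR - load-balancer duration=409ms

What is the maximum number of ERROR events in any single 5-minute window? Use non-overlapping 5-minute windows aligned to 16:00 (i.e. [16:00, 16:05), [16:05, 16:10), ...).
2

To find the burst window:

1. Divide the log period into non-overlapping 5-minute windows starting at 16:00
2. Count ERROR events in each window
3. Find the window with maximum count
4. Maximum events in a window: 2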